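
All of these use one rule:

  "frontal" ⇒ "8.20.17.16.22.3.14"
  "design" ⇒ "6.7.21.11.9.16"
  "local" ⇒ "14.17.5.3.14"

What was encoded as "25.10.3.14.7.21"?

whales

f is letter #6 and maps to 8: an offset of 2. The number is (letter's place in the alphabet, a=1) + 2.
Undoing it on 25.10.3.14.7.21: 25→(25−2)÷1=23=w, 10→(10−2)÷1=8=h, 3→(3−2)÷1=1=a, 14→(14−2)÷1=12=l, 7→(7−2)÷1=5=e, 21→(21−2)÷1=19=s.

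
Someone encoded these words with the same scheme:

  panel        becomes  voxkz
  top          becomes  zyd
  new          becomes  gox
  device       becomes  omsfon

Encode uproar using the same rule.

bkybze

The output letters match the input read backwards, each shifted +10: panel reversed is lenap. Read the word backwards and shift each letter +10.
On uproar: reverse → raorpu; then shift: r+10=b, a+10=k, o+10=y, r+10=b, p+10=z, u+10=e.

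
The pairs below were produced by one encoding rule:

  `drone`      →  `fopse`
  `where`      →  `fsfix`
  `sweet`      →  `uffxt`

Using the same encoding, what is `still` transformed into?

The output letters match the input read backwards, each shifted +1: drone reversed is enord. Two steps: reverse the string, then apply a Caesar shift of +1.
Applying it to still: reverse → llits; then shift: l+1=m, l+1=m, i+1=j, t+1=u, s+1=t.

mmjut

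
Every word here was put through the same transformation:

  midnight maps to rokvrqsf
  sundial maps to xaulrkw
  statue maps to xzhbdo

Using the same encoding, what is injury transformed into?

ntqcai

In midnight: m→r is +5, i→o is +6, d→k is +7, n→v is +8 — the shift increases by 1 each position. Each letter shifts forward by (position + 5), i.e. 5, 6, 7, … — the shift grows by one for each successive letter.
For injury: i+5=n, n+6=t, j+7=q, u+8=c, r+9=a, y+10=i.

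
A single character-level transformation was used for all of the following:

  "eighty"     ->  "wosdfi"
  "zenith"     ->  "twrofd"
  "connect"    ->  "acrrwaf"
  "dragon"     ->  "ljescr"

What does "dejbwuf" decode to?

harvest

e(4)→w(22) and i(8)→o(14) fit y≡11x+4 (mod 26); the inverse of 11 mod 26 is 19. Each letter's alphabet position (a=0..z=25) is mapped through 11·x+4 mod 26 — an affine cipher.
Reversing it on dejbwuf: d(3)→19·(3−4)≡7=h; e(4)→19·(4−4)≡0=a; j(9)→19·(9−4)≡17=r; b(1)→19·(1−4)≡21=v; w(22)→19·(22−4)≡4=e; u(20)→19·(20−4)≡18=s; f(5)→19·(5−4)≡19=t (all mod 26).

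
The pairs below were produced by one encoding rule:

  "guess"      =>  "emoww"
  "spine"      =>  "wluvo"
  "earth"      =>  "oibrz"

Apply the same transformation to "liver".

g(6)→e(4) and u(20)→m(12) fit y≡21x+8 (mod 26); the inverse of 21 mod 26 is 5. Each letter's alphabet position (a=0..z=25) is mapped through 21·x+8 mod 26 — an affine cipher.
Applying it to liver: l(11)→21·11+8≡5=f; i(8)→21·8+8≡20=u; v(21)→21·21+8≡7=h; e(4)→21·4+8≡14=o; r(17)→21·17+8≡1=b (all mod 26).

fuhob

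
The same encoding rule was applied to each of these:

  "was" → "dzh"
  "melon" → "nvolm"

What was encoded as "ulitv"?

Each pair mirrors across the alphabet (w↔d, a↔z, s↔h): positions sum to 25. Each letter is replaced by its mirror in the alphabet: a↔z, b↔y, c↔x, and so on (the Atbash cipher).
Decoding ulitv: u↔f, l↔o, i↔r, t↔g, v↔e.

forge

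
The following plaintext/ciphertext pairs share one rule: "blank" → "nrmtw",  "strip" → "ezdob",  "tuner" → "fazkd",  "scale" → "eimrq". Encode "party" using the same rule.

bgdzk

Shifts by position in blank: pos 0: b→n (+12), pos 1: l→r (+6), pos 2: a→m (+12), pos 3: n→t (+6) — repeating every 2. The shifts repeat in a cycle of length 2: positions 0,1,… shift by +12, +6, then the pattern repeats.
On party: p+12=b, a+6=g, r+12=d, t+6=z, y+12=k.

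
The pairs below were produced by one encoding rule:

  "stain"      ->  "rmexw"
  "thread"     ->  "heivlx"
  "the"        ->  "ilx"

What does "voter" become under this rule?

vixsz

The output letters match the input read backwards, each shifted +4: stain reversed is niats. The word is reversed, then every letter is shifted forward by 4.
On voter: reverse → retov; then shift: r+4=v, e+4=i, t+4=x, o+4=s, v+4=z.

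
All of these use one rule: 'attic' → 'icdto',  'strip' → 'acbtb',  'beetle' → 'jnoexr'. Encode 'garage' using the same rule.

ojblsr

In attic: a→i is +8, t→c is +9, t→d is +10, i→t is +11 — the shift increases by 1 each position. Each letter shifts forward by (position + 8), i.e. 8, 9, 10, … — the shift grows by one for each successive letter.
For garage: g+8=o, a+9=j, r+10=b, a+11=l, g+12=s, e+13=r.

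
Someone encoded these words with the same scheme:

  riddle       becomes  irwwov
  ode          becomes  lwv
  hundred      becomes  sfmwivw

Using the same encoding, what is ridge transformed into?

irwtv

Each pair mirrors across the alphabet (r↔i, i↔r, d↔w): positions sum to 25. Letters are reflected about the middle of the alphabet (position → 25−position): Atbash.
Applying it to ridge: r↔i, i↔r, d↔w, g↔t, e↔v.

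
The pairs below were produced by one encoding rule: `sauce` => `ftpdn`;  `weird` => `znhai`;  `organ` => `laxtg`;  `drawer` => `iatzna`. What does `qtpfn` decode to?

pause

s(18)→f(5) and a(0)→t(19) fit y≡5x+19 (mod 26); the inverse of 5 mod 26 is 21. Each letter's alphabet position (a=0..z=25) is mapped through 5·x+19 mod 26 — an affine cipher.
Decoding qtpfn: q(16)→21·(16−19)≡15=p; t(19)→21·(19−19)≡0=a; p(15)→21·(15−19)≡20=u; f(5)→21·(5−19)≡18=s; n(13)→21·(13−19)≡4=e (all mod 26).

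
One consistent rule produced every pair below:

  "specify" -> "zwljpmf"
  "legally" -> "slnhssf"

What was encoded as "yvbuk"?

round

Compare letters: s→z is +7, p→w is +7, e→l is +7 — a constant shift. This is a Caesar cipher with shift 7.
Reversing it on yvbuk: y−7=r, v−7=o, b−7=u, u−7=n, k−7=d.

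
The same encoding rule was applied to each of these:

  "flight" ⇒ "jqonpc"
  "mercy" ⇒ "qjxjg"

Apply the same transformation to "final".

In flight: f→j is +4, l→q is +5, i→o is +6, g→n is +7 — the shift increases by 1 each position. Letter i (0-indexed) is shifted by i+4, so successive shifts are 4, 5, 6, ….
On final: f+4=j, i+5=n, n+6=t, a+7=h, l+8=t.

jntht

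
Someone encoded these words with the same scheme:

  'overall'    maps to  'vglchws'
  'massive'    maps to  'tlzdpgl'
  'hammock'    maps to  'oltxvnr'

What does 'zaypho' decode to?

spread

Shifts by position in overall: pos 0: o→v (+7), pos 1: v→g (+11), pos 2: e→l (+7), pos 3: r→c (+11) — repeating every 2. The shifts repeat in a cycle of length 2: positions 0,1,… shift by +7, +11, then the pattern repeats.
Decoding zaypho: z−7=s, a−11=p, y−7=r, p−11=e, h−7=a, o−11=d.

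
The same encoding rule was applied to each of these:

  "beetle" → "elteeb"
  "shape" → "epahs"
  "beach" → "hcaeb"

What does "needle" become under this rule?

eldeen

The output letters match the input read backwards: beetle reversed is elteeb. The word is simply reversed.
On needle: reverse → eldeen.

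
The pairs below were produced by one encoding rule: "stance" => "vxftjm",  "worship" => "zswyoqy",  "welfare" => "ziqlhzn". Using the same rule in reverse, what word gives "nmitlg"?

kidney

In stance: s→v is +3, t→x is +4, a→f is +5, n→t is +6 — the shift increases by 1 each position. The shift increases by 1 at each position, starting from +3: 3, 4, 5, ….
Undoing it on nmitlg: n−3=k, m−4=i, i−5=d, t−6=n, l−7=e, g−8=y.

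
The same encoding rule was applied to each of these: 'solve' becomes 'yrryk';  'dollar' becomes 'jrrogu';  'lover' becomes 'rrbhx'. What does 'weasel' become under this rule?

Shifts by position in solve: pos 0: s→y (+6), pos 1: o→r (+3), pos 2: l→r (+6), pos 3: v→y (+3) — repeating every 2. The shifts repeat in a cycle of length 2: positions 0,1,… shift by +6, +3, then the pattern repeats.
On weasel: w+6=c, e+3=h, a+6=g, s+3=v, e+6=k, l+3=o.

chgvko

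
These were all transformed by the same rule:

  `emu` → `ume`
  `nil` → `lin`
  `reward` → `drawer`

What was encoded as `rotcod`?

The output letters match the input read backwards: emu reversed is ume. The word is simply reversed.
Undoing it on rotcod: then reverse → doctor.

doctor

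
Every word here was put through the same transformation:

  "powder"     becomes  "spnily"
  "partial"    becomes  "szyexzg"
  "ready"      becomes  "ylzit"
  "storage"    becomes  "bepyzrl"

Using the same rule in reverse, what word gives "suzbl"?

This is an affine cipher: with a=0,…,z=25, each position x becomes (3x+25) mod 26.
Reversing it on suzbl: s(18)→9·(18−25)≡15=p; u(20)→9·(20−25)≡7=h; z(25)→9·(25−25)≡0=a; b(1)→9·(1−25)≡18=s; l(11)→9·(11−25)≡4=e (all mod 26).

phase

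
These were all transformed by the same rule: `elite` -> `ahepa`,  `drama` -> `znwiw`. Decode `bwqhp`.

Compare letters: e→a is +22, l→h is +22, i→e is +22 — a constant shift. Each letter is shifted forward by 22 in the alphabet (a Caesar shift of +22).
Undoing it on bwqhp: b−22=f, w−22=a, q−22=u, h−22=l, p−22=t.

fault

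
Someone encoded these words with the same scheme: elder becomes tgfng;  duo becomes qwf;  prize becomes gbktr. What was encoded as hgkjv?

Read the word backwards and shift each letter +2.
Decoding hgkjv: shift back: h−2=f, g−2=e, k−2=i, j−2=h, v−2=t → feiht; then reverse → thief.

thief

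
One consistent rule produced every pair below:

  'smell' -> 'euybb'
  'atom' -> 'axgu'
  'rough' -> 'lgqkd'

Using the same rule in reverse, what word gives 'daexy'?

Treating letters as 0–25, the rule is x ↦ 19x + 0 (mod 26).
Reversing it on daexy: d(3)→11·(3−0)≡7=h; a(0)→11·(0−0)≡0=a; e(4)→11·(4−0)≡18=s; x(23)→11·(23−0)≡19=t; y(24)→11·(24−0)≡4=e (all mod 26).

haste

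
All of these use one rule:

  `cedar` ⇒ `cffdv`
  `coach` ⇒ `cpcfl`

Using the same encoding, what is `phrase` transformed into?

Letter i (0-indexed) is shifted by i+0, so successive shifts are 0, 1, 2, ….
On phrase: p+0=p, h+1=i, r+2=t, a+3=d, s+4=w, e+5=j.

pitdwj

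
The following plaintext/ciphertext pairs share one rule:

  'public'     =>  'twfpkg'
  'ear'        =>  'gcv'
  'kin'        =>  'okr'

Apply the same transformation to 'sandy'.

wcrhc

The shift depends on letter class: consonant p→t is +4, but vowel u→w is +2. Two shifts are in play — +2 for a/e/i/o/u, +4 for every other letter.
On sandy: s(cons)+4=w, a(vowel)+2=c, n(cons)+4=r, d(cons)+4=h, y(cons)+4=c.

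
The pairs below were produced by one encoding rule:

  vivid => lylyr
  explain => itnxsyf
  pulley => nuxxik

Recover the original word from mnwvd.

v(21)→l(11) and i(8)→y(24) fit y≡17x+18 (mod 26); the inverse of 17 mod 26 is 23. This is an affine cipher: with a=0,…,z=25, each position x becomes (17x+18) mod 26.
Undoing it on mnwvd: m(12)→23·(12−18)≡18=s; n(13)→23·(13−18)≡15=p; w(22)→23·(22−18)≡14=o; v(21)→23·(21−18)≡17=r; d(3)→23·(3−18)≡19=t (all mod 26).

sport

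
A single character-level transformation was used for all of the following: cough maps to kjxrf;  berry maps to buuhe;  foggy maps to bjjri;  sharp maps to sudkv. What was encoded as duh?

era

Read the word backwards and shift each letter +3.
Decoding duh: shift back: d−3=a, u−3=r, h−3=e → are; then reverse → era.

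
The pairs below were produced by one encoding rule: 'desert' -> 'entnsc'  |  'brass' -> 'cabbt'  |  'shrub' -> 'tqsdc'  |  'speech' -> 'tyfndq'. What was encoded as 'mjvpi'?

laugh

A repeating key of period 2 is used — shifts +1, +9 over and over.
Decoding mjvpi: m−1=l, j−9=a, v−1=u, p−9=g, i−1=h.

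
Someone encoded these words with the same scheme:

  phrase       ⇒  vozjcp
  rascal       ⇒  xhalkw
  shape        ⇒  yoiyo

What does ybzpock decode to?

Each letter shifts forward by (position + 6), i.e. 6, 7, 8, … — the shift grows by one for each successive letter.
Decoding ybzpock: y−6=s, b−7=u, z−8=r, p−9=g, o−10=e, c−11=r, k−12=y.

surgery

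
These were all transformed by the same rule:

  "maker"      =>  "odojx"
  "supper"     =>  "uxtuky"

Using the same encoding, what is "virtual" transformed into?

In maker: m→o is +2, a→d is +3, k→o is +4, e→j is +5 — the shift increases by 1 each position. Letter i (0-indexed) is shifted by i+2, so successive shifts are 2, 3, 4, ….
On virtual: v+2=x, i+3=l, r+4=v, t+5=y, u+6=a, a+7=h, l+8=t.

xlvyaht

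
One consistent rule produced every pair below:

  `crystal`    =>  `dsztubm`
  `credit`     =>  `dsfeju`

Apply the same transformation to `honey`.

ipofz

This is a Caesar cipher with shift 1.
For honey: h+1=i, o+1=p, n+1=o, e+1=f, y+1=z.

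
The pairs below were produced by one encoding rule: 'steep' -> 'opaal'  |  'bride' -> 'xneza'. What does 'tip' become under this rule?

pel

Every letter moves 22 places later in the alphabet, wrapping around z→a.
On tip: t+22=p, i+22=e, p+22=l.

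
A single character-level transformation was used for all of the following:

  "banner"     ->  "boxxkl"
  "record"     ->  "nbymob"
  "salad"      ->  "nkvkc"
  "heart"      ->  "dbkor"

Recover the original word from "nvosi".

The word is reversed, then every letter is shifted forward by 10.
Decoding nvosi: shift back: n−10=d, v−10=l, o−10=e, s−10=i, i−10=y → dleiy; then reverse → yield.

yield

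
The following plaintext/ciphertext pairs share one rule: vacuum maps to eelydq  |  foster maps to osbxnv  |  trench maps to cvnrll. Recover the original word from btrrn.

spine

A repeating key of period 2 is used — shifts +9, +4 over and over.
Decoding btrrn: b−9=s, t−4=p, r−9=i, r−4=n, n−9=e.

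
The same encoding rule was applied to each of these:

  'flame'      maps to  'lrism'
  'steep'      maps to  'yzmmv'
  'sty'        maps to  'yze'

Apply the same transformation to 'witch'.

Two shifts are in play — +8 for a/e/i/o/u, +6 for every other letter.
For witch: w(cons)+6=c, i(vowel)+8=q, t(cons)+6=z, c(cons)+6=i, h(cons)+6=n.

cqzin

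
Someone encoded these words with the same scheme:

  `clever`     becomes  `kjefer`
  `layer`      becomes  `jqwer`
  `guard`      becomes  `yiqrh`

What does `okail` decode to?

scout

This is an affine cipher: with a=0,…,z=25, each position x becomes (23x+16) mod 26.
Decoding okail: o(14)→17·(14−16)≡18=s; k(10)→17·(10−16)≡2=c; a(0)→17·(0−16)≡14=o; i(8)→17·(8−16)≡20=u; l(11)→17·(11−16)≡19=t (all mod 26).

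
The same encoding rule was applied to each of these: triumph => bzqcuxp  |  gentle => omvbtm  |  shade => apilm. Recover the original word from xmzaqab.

This is a Caesar cipher with shift 8.
Decoding xmzaqab: x−8=p, m−8=e, z−8=r, a−8=s, q−8=i, a−8=s, b−8=t.

persist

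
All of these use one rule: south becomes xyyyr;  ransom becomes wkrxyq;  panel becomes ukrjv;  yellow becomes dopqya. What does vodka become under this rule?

ayhpk

Shifts by position in south: pos 0: s→x (+5), pos 1: o→y (+10), pos 2: u→y (+4), pos 3: t→y (+5), pos 4: h→r (+10) — repeating every 3. It's a Vigenère-style cipher with numeric key [5,10,4]: position i shifts by key[i mod 3].
For vodka: v+5=a, o+10=y, d+4=h, k+5=p, a+10=k.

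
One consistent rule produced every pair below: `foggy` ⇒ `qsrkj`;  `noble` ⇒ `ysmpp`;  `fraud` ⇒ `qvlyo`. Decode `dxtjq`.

It's a Vigenère-style cipher with numeric key [11,4]: position i shifts by key[i mod 2].
Undoing it on dxtjq: d−11=s, x−4=t, t−11=i, j−4=f, q−11=f.

stiff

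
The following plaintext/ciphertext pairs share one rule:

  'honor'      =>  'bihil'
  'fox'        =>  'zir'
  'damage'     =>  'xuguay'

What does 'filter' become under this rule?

zcfnyl

Compare letters: h→b is +20, o→i is +20, n→h is +20 — a constant shift. This is a Caesar cipher with shift 20.
On filter: f+20=z, i+20=c, l+20=f, t+20=n, e+20=y, r+20=l.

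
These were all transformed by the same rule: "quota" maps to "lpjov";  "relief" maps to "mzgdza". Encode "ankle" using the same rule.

vifgz

Compare letters: q→l is +21, u→p is +21, o→j is +21 — a constant shift. It's a constant shift of +21 (ROT21).
On ankle: a+21=v, n+21=i, k+21=f, l+21=g, e+21=z.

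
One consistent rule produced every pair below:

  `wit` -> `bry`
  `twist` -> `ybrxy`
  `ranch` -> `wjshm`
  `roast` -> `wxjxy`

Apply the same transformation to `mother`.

The rule splits by letter class: vowels +9, consonants +5.
On mother: m(cons)+5=r, o(vowel)+9=x, t(cons)+5=y, h(cons)+5=m, e(vowel)+9=n, r(cons)+5=w.

rxymnw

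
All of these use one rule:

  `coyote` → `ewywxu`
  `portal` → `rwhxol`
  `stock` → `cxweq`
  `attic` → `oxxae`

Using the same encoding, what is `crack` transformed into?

c(2)→e(4) and o(14)→w(22) fit y≡21x+14 (mod 26); the inverse of 21 mod 26 is 5. Treating letters as 0–25, the rule is x ↦ 21x + 14 (mod 26).
On crack: c(2)→21·2+14≡4=e; r(17)→21·17+14≡7=h; a(0)→21·0+14≡14=o; c(2)→21·2+14≡4=e; k(10)→21·10+14≡16=q (all mod 26).

ehoeq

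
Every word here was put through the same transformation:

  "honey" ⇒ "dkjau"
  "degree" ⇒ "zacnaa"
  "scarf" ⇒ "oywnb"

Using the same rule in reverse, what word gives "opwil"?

Compare letters: h→d is +22, o→k is +22, n→j is +22 — a constant shift. It's a constant shift of +22 (ROT22).
Reversing it on opwil: o−22=s, p−22=t, w−22=a, i−22=m, l−22=p.

stamp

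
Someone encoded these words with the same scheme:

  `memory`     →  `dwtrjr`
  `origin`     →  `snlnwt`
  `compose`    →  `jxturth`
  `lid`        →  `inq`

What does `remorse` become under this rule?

Read the word backwards and shift each letter +5.
Applying it to remorse: reverse → esromer; then shift: e+5=j, s+5=x, r+5=w, o+5=t, m+5=r, e+5=j, r+5=w.

jxwtrjw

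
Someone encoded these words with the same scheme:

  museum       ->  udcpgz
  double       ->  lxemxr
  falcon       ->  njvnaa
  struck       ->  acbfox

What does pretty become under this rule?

The shift increases by 1 at each position, starting from +8: 8, 9, 10, ….
For pretty: p+8=x, r+9=a, e+10=o, t+11=e, t+12=f, y+13=l.

xaoefl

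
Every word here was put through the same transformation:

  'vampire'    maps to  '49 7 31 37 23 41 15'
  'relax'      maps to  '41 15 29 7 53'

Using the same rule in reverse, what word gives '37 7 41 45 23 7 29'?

partial

v(#22)→49 and a(#1)→7: differences scale by 2, so n = 2·pos + 5. Each letter becomes 2×(its alphabet position, a=1..z=26) + 5.
Decoding 37 7 41 45 23 7 29: 37→(37−5)÷2=16=p, 7→(7−5)÷2=1=a, 41→(41−5)÷2=18=r, 45→(45−5)÷2=20=t, 23→(23−5)÷2=9=i, 7→(7−5)÷2=1=a, 29→(29−5)÷2=12=l.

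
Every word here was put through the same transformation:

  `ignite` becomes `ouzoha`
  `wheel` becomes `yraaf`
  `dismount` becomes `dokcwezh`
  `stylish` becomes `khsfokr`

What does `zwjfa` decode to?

i(8)→o(14) and g(6)→u(20) fit y≡23x+12 (mod 26); the inverse of 23 mod 26 is 17. Each letter's alphabet position (a=0..z=25) is mapped through 23·x+12 mod 26 — an affine cipher.
Reversing it on zwjfa: z(25)→17·(25−12)≡13=n; w(22)→17·(22−12)≡14=o; j(9)→17·(9−12)≡1=b; f(5)→17·(5−12)≡11=l; a(0)→17·(0−12)≡4=e (all mod 26).

noble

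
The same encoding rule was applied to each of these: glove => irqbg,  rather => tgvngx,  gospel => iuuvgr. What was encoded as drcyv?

blast

Shifts by position in glove: pos 0: g→i (+2), pos 1: l→r (+6), pos 2: o→q (+2), pos 3: v→b (+6) — repeating every 2. The shifts repeat in a cycle of length 2: positions 0,1,… shift by +2, +6, then the pattern repeats.
Decoding drcyv: d−2=b, r−6=l, c−2=a, y−6=s, v−2=t.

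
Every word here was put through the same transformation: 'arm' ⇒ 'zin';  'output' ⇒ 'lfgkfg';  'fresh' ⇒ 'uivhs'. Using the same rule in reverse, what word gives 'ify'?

Letters are reflected about the middle of the alphabet (position → 25−position): Atbash.
Decoding ify: i↔r, f↔u, y↔b.

rub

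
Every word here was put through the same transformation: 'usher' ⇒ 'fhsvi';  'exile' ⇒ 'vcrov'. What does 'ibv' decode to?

rye

Each pair mirrors across the alphabet (u↔f, s↔h, h↔s): positions sum to 25. This is the alphabet-reversal cipher (Atbash): a becomes z, b becomes y, etc.
Decoding ibv: i↔r, b↔y, v↔e.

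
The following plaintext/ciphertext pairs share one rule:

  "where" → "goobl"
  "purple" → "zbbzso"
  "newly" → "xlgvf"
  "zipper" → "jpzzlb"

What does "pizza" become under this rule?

zpjjh

Shifts by position in where: pos 0: w→g (+10), pos 1: h→o (+7), pos 2: e→o (+10), pos 3: r→b (+10), pos 4: e→l (+7) — repeating every 3. The shifts repeat in a cycle of length 3: positions 0,1,… shift by +10, +7, +10, then the pattern repeats.
On pizza: p+10=z, i+7=p, z+10=j, z+10=j, a+7=h.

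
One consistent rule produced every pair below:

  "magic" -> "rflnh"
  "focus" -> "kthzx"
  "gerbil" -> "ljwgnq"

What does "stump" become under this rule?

xyzru

It's a constant shift of +5 (ROT5).
Applying it to stump: s+5=x, t+5=y, u+5=z, m+5=r, p+5=u.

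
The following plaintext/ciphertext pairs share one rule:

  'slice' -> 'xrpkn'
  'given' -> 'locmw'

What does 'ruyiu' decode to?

The shift increases by 1 at each position, starting from +5: 5, 6, 7, ….
Undoing it on ruyiu: r−5=m, u−6=o, y−7=r, i−8=a, u−9=l.

moral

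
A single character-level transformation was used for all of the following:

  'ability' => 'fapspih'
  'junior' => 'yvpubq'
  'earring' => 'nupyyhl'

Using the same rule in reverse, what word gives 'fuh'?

The word is reversed, then every letter is shifted forward by 7.
Decoding fuh: shift back: f−7=y, u−7=n, h−7=a → yna; then reverse → any.

any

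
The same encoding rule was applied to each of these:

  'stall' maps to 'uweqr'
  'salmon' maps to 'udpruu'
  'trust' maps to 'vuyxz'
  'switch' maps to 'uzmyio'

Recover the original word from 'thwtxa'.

In stall: s→u is +2, t→w is +3, a→e is +4, l→q is +5 — the shift increases by 1 each position. Letter i (0-indexed) is shifted by i+2, so successive shifts are 2, 3, 4, ….
Reversing it on thwtxa: t−2=r, h−3=e, w−4=s, t−5=o, x−6=r, a−7=t.

resort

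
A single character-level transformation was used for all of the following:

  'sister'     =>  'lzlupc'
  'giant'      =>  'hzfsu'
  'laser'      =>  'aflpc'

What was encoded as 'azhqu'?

s(18)→l(11) and i(8)→z(25) fit y≡9x+5 (mod 26); the inverse of 9 mod 26 is 3. Treating letters as 0–25, the rule is x ↦ 9x + 5 (mod 26).
Reversing it on azhqu: a(0)→3·(0−5)≡11=l; z(25)→3·(25−5)≡8=i; h(7)→3·(7−5)≡6=g; q(16)→3·(16−5)≡7=h; u(20)→3·(20−5)≡19=t (all mod 26).

light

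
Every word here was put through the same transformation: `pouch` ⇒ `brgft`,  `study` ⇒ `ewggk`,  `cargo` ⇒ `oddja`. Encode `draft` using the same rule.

pumif

Shifts by position in pouch: pos 0: p→b (+12), pos 1: o→r (+3), pos 2: u→g (+12), pos 3: c→f (+3) — repeating every 2. The shifts repeat in a cycle of length 2: positions 0,1,… shift by +12, +3, then the pattern repeats.
For draft: d+12=p, r+3=u, a+12=m, f+3=i, t+12=f.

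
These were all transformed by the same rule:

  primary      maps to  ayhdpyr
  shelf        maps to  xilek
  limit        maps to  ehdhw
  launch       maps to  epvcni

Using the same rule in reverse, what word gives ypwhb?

Each letter's alphabet position (a=0..z=25) is mapped through 25·x+15 mod 26 — an affine cipher.
Reversing it on ypwhb: y(24)→25·(24−15)≡17=r; p(15)→25·(15−15)≡0=a; w(22)→25·(22−15)≡19=t; h(7)→25·(7−15)≡8=i; b(1)→25·(1−15)≡14=o (all mod 26).

ratio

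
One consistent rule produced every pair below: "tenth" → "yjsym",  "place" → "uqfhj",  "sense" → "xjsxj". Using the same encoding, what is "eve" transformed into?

Compare letters: t→y is +5, e→j is +5, n→s is +5 — a constant shift. Every letter moves 5 places later in the alphabet, wrapping around z→a.
For eve: e+5=j, v+5=a, e+5=j.

jaj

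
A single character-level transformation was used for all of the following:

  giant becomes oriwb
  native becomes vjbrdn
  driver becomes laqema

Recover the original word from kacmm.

crude

Shifts by position in giant: pos 0: g→o (+8), pos 1: i→r (+9), pos 2: a→i (+8), pos 3: n→w (+9) — repeating every 2. The shifts repeat in a cycle of length 2: positions 0,1,… shift by +8, +9, then the pattern repeats.
Decoding kacmm: k−8=c, a−9=r, c−8=u, m−9=d, m−8=e.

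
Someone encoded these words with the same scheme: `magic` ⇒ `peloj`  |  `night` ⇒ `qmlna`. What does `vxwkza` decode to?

stress

Each letter shifts forward by (position + 3), i.e. 3, 4, 5, … — the shift grows by one for each successive letter.
Reversing it on vxwkza: v−3=s, x−4=t, w−5=r, k−6=e, z−7=s, a−8=s.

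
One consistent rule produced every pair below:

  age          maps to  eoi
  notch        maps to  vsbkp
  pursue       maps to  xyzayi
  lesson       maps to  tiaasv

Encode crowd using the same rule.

kzsel

The shift depends on letter class: consonant g→o is +8, but vowel a→e is +4. The rule splits by letter class: vowels +4, consonants +8.
Applying it to crowd: c(cons)+8=k, r(cons)+8=z, o(vowel)+4=s, w(cons)+8=e, d(cons)+8=l.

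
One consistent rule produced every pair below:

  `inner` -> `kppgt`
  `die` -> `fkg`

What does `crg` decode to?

Compare letters: i→k is +2, n→p is +2, n→p is +2 — a constant shift. Each letter is shifted forward by 2 in the alphabet (a Caesar shift of +2).
Undoing it on crg: c−2=a, r−2=p, g−2=e.

ape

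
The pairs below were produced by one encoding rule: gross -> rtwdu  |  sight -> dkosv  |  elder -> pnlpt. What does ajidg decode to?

Shifts by position in gross: pos 0: g→r (+11), pos 1: r→t (+2), pos 2: o→w (+8), pos 3: s→d (+11), pos 4: s→u (+2) — repeating every 3. The shifts repeat in a cycle of length 3: positions 0,1,… shift by +11, +2, +8, then the pattern repeats.
Reversing it on ajidg: a−11=p, j−2=h, i−8=a, d−11=s, g−2=e.

phase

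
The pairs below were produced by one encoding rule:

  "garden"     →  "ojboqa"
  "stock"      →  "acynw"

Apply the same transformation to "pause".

In garden: g→o is +8, a→j is +9, r→b is +10, d→o is +11 — the shift increases by 1 each position. Each letter shifts forward by (position + 8), i.e. 8, 9, 10, … — the shift grows by one for each successive letter.
For pause: p+8=x, a+9=j, u+10=e, s+11=d, e+12=q.

xjedq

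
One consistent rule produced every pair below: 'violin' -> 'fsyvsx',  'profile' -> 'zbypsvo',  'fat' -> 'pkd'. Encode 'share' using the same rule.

Compare letters: v→f is +10, i→s is +10, o→y is +10 — a constant shift. Every letter moves 10 places later in the alphabet, wrapping around z→a.
Applying it to share: s+10=c, h+10=r, a+10=k, r+10=b, e+10=o.

crkbo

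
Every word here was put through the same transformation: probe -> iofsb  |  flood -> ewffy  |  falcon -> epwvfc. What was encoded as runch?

sting

p(15)→i(8) and r(17)→o(14) fit y≡3x+15 (mod 26); the inverse of 3 mod 26 is 9. This is an affine cipher: with a=0,…,z=25, each position x becomes (3x+15) mod 26.
Undoing it on runch: r(17)→9·(17−15)≡18=s; u(20)→9·(20−15)≡19=t; n(13)→9·(13−15)≡8=i; c(2)→9·(2−15)≡13=n; h(7)→9·(7−15)≡6=g (all mod 26).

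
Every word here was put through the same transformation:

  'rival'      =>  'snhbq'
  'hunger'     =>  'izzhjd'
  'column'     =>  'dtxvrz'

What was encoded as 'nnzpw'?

minor

Shifts by position in rival: pos 0: r→s (+1), pos 1: i→n (+5), pos 2: v→h (+12), pos 3: a→b (+1), pos 4: l→q (+5) — repeating every 3. A repeating key of period 3 is used — shifts +1, +5, +12 over and over.
Reversing it on nnzpw: n−1=m, n−5=i, z−12=n, p−1=o, w−5=r.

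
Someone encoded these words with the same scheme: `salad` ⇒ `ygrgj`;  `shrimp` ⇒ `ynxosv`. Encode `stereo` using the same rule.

Compare letters: s→y is +6, a→g is +6, l→r is +6 — a constant shift. This is a Caesar cipher with shift 6.
Applying it to stereo: s+6=y, t+6=z, e+6=k, r+6=x, e+6=k, o+6=u.

yzkxku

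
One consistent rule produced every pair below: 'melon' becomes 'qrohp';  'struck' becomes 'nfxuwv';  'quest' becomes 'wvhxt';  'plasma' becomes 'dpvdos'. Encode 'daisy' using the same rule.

bvldg

The output letters match the input read backwards, each shifted +3: melon reversed is nolem. Two steps: reverse the string, then apply a Caesar shift of +3.
For daisy: reverse → ysiad; then shift: y+3=b, s+3=v, i+3=l, a+3=d, d+3=g.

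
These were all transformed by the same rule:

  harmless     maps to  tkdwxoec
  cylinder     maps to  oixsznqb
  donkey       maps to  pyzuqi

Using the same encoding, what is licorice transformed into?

xsoydsoo

Shifts by position in harmless: pos 0: h→t (+12), pos 1: a→k (+10), pos 2: r→d (+12), pos 3: m→w (+10) — repeating every 2. The shifts repeat in a cycle of length 2: positions 0,1,… shift by +12, +10, then the pattern repeats.
For licorice: l+12=x, i+10=s, c+12=o, o+10=y, r+12=d, i+10=s, c+12=o, e+10=o.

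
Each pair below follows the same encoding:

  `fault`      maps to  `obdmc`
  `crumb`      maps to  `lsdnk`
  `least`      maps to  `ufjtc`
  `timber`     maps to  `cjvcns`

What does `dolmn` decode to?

uncle

Shifts by position in fault: pos 0: f→o (+9), pos 1: a→b (+1), pos 2: u→d (+9), pos 3: l→m (+1) — repeating every 2. A repeating key of period 2 is used — shifts +9, +1 over and over.
Reversing it on dolmn: d−9=u, o−1=n, l−9=c, m−1=l, n−9=e.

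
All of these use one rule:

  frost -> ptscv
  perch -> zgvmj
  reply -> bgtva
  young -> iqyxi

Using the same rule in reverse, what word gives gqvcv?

Shifts by position in frost: pos 0: f→p (+10), pos 1: r→t (+2), pos 2: o→s (+4), pos 3: s→c (+10), pos 4: t→v (+2) — repeating every 3. A repeating key of period 3 is used — shifts +10, +2, +4 over and over.
Reversing it on gqvcv: g−10=w, q−2=o, v−4=r, c−10=s, v−2=t.

worst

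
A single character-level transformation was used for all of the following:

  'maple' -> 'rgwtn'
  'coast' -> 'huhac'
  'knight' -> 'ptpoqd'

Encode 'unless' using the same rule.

In maple: m→r is +5, a→g is +6, p→w is +7, l→t is +8 — the shift increases by 1 each position. The shift increases by 1 at each position, starting from +5: 5, 6, 7, ….
For unless: u+5=z, n+6=t, l+7=s, e+8=m, s+9=b, s+10=c.

ztsmbc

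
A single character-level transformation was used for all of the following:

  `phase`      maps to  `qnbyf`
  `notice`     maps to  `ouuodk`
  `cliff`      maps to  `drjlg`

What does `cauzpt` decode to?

button

The shifts repeat in a cycle of length 2: positions 0,1,… shift by +1, +6, then the pattern repeats.
Undoing it on cauzpt: c−1=b, a−6=u, u−1=t, z−6=t, p−1=o, t−6=n.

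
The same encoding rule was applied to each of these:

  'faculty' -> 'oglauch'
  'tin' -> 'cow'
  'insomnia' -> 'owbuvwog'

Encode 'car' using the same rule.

The rule splits by letter class: vowels +6, consonants +9.
For car: c(cons)+9=l, a(vowel)+6=g, r(cons)+9=a.

lga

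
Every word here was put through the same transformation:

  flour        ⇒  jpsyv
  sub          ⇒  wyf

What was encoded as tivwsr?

person

Compare letters: f→j is +4, l→p is +4, o→s is +4 — a constant shift. This is a Caesar cipher with shift 4.
Undoing it on tivwsr: t−4=p, i−4=e, v−4=r, w−4=s, s−4=o, r−4=n.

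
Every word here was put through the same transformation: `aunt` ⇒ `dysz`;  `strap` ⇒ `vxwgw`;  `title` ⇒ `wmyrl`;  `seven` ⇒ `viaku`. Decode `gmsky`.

In aunt: a→d is +3, u→y is +4, n→s is +5, t→z is +6 — the shift increases by 1 each position. Letter i (0-indexed) is shifted by i+3, so successive shifts are 3, 4, 5, ….
Decoding gmsky: g−3=d, m−4=i, s−5=n, k−6=e, y−7=r.

diner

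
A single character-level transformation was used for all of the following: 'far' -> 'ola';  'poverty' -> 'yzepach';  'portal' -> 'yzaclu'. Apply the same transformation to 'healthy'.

Two shifts are in play — +11 for a/e/i/o/u, +9 for every other letter.
On healthy: h(cons)+9=q, e(vowel)+11=p, a(vowel)+11=l, l(cons)+9=u, t(cons)+9=c, h(cons)+9=q, y(cons)+9=h.

qplucqh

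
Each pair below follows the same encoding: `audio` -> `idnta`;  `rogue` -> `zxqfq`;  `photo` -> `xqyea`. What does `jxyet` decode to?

Letter i (0-indexed) is shifted by i+8, so successive shifts are 8, 9, 10, ….
Reversing it on jxyet: j−8=b, x−9=o, y−10=o, e−11=t, t−12=h.

booth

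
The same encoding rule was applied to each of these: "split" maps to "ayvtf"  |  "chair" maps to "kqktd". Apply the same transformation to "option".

wydtaa

Letter i (0-indexed) is shifted by i+8, so successive shifts are 8, 9, 10, ….
On option: o+8=w, p+9=y, t+10=d, i+11=t, o+12=a, n+13=a.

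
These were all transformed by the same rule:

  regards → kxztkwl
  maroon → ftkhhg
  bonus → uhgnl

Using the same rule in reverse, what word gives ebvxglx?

Compare letters: r→k is +19, e→x is +19, g→z is +19 — a constant shift. Every letter moves 19 places later in the alphabet, wrapping around z→a.
Undoing it on ebvxglx: e−19=l, b−19=i, v−19=c, x−19=e, g−19=n, l−19=s, x−19=e.

license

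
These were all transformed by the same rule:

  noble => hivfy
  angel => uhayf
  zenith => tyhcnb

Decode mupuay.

Compare letters: n→h is +20, o→i is +20, b→v is +20 — a constant shift. This is a Caesar cipher with shift 20.
Reversing it on mupuay: m−20=s, u−20=a, p−20=v, u−20=a, a−20=g, y−20=e.

savage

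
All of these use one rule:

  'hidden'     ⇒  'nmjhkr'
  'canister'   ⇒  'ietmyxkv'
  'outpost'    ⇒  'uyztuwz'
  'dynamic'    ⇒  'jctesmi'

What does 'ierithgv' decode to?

Shifts by position in hidden: pos 0: h→n (+6), pos 1: i→m (+4), pos 2: d→j (+6), pos 3: d→h (+4) — repeating every 2. It's a Vigenère-style cipher with numeric key [6,4]: position i shifts by key[i mod 2].
Decoding ierithgv: i−6=c, e−4=a, r−6=l, i−4=e, t−6=n, h−4=d, g−6=a, v−4=r.

calendar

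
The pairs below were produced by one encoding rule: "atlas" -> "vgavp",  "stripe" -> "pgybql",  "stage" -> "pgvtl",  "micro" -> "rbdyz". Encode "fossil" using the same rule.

a(0)→v(21) and t(19)→g(6) fit y≡17x+21 (mod 26); the inverse of 17 mod 26 is 23. Each letter's alphabet position (a=0..z=25) is mapped through 17·x+21 mod 26 — an affine cipher.
Applying it to fossil: f(5)→17·5+21≡2=c; o(14)→17·14+21≡25=z; s(18)→17·18+21≡15=p; s(18)→17·18+21≡15=p; i(8)→17·8+21≡1=b; l(11)→17·11+21≡0=a (all mod 26).

czppba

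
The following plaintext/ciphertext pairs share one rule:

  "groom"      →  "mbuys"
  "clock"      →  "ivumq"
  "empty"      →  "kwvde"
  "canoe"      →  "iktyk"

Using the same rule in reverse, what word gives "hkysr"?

Shifts by position in groom: pos 0: g→m (+6), pos 1: r→b (+10), pos 2: o→u (+6), pos 3: o→y (+10) — repeating every 2. The shifts repeat in a cycle of length 2: positions 0,1,… shift by +6, +10, then the pattern repeats.
Undoing it on hkysr: h−6=b, k−10=a, y−6=s, s−10=i, r−6=l.

basil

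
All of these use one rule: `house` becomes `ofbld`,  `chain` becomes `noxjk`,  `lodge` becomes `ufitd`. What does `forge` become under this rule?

Each letter's alphabet position (a=0..z=25) is mapped through 21·x+23 mod 26 — an affine cipher.
On forge: f(5)→21·5+23≡24=y; o(14)→21·14+23≡5=f; r(17)→21·17+23≡16=q; g(6)→21·6+23≡19=t; e(4)→21·4+23≡3=d (all mod 26).

yfqtd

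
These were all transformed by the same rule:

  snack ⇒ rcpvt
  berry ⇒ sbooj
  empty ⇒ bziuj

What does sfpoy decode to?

s(18)→r(17) and n(13)→c(2) fit y≡3x+15 (mod 26); the inverse of 3 mod 26 is 9. Each letter's alphabet position (a=0..z=25) is mapped through 3·x+15 mod 26 — an affine cipher.
Reversing it on sfpoy: s(18)→9·(18−15)≡1=b; f(5)→9·(5−15)≡14=o; p(15)→9·(15−15)≡0=a; o(14)→9·(14−15)≡17=r; y(24)→9·(24−15)≡3=d (all mod 26).

board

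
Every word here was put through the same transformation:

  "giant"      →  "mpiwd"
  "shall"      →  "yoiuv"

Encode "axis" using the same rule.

In giant: g→m is +6, i→p is +7, a→i is +8, n→w is +9 — the shift increases by 1 each position. The shift increases by 1 at each position, starting from +6: 6, 7, 8, ….
Applying it to axis: a+6=g, x+7=e, i+8=q, s+9=b.

geqb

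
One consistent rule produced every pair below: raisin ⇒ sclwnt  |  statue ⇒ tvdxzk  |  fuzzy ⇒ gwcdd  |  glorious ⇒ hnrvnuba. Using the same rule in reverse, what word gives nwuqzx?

Letter i (0-indexed) is shifted by i+1, so successive shifts are 1, 2, 3, ….
Reversing it on nwuqzx: n−1=m, w−2=u, u−3=r, q−4=m, z−5=u, x−6=r.

murmur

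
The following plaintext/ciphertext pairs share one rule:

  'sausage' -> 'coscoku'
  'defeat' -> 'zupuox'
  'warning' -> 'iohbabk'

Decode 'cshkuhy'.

s(18)→c(2) and a(0)→o(14) fit y≡21x+14 (mod 26); the inverse of 21 mod 26 is 5. Each letter's alphabet position (a=0..z=25) is mapped through 21·x+14 mod 26 — an affine cipher.
Decoding cshkuhy: c(2)→5·(2−14)≡18=s; s(18)→5·(18−14)≡20=u; h(7)→5·(7−14)≡17=r; k(10)→5·(10−14)≡6=g; u(20)→5·(20−14)≡4=e; h(7)→5·(7−14)≡17=r; y(24)→5·(24−14)≡24=y (all mod 26).

surgery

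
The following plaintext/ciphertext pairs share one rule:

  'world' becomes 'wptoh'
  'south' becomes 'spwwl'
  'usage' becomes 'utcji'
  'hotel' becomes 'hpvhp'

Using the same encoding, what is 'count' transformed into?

In world: w→w is +0, o→p is +1, r→t is +2, l→o is +3 — the shift increases by 1 each position. The shift increases by 1 at each position, starting from +0: 0, 1, 2, ….
On count: c+0=c, o+1=p, u+2=w, n+3=q, t+4=x.

cpwqx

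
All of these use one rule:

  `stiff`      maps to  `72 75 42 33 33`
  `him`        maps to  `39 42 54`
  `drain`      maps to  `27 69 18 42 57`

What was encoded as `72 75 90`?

s(#19)→72 and t(#20)→75: differences scale by 3, so n = 3·pos + 15. With a=1..z=26, the number is 3·pos + 15.
Decoding 72 75 90: 72→(72−15)÷3=19=s, 75→(75−15)÷3=20=t, 90→(90−15)÷3=25=y.

sty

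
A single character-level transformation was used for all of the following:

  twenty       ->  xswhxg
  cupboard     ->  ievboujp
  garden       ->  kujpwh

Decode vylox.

pivot

This is an affine cipher: with a=0,…,z=25, each position x becomes (7x+20) mod 26.
Decoding vylox: v(21)→15·(21−20)≡15=p; y(24)→15·(24−20)≡8=i; l(11)→15·(11−20)≡21=v; o(14)→15·(14−20)≡14=o; x(23)→15·(23−20)≡19=t (all mod 26).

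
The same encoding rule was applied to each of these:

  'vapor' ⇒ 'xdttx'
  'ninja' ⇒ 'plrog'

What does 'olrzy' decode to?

minus

In vapor: v→x is +2, a→d is +3, p→t is +4, o→t is +5 — the shift increases by 1 each position. Letter i (0-indexed) is shifted by i+2, so successive shifts are 2, 3, 4, ….
Undoing it on olrzy: o−2=m, l−3=i, r−4=n, z−5=u, y−6=s.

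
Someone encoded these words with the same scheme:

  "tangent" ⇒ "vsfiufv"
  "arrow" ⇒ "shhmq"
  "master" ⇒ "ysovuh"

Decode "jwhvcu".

virtue

t(19)→v(21) and a(0)→s(18) fit y≡7x+18 (mod 26); the inverse of 7 mod 26 is 15. This is an affine cipher: with a=0,…,z=25, each position x becomes (7x+18) mod 26.
Undoing it on jwhvcu: j(9)→15·(9−18)≡21=v; w(22)→15·(22−18)≡8=i; h(7)→15·(7−18)≡17=r; v(21)→15·(21−18)≡19=t; c(2)→15·(2−18)≡20=u; u(20)→15·(20−18)≡4=e (all mod 26).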